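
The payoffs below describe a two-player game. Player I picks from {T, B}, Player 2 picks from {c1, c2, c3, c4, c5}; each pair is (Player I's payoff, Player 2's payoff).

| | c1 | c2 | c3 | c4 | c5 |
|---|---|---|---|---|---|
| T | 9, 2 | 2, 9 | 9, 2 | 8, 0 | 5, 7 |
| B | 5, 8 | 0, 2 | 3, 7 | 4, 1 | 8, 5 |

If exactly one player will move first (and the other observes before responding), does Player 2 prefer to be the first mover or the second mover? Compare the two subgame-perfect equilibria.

first

If Player I leads: Player 2's best replies are T→c2, B→c1; Player I's induced payoffs 2, 5; outcome (B, c1), payoffs (5, 8).
If Player 2 leads: Player I's best replies are c1→T, c2→T, c3→T, c4→T, c5→B; Player 2's induced payoffs 2, 9, 2, 0, 5; outcome (T, c2), payoffs (2, 9).
Player 2 gets 9 moving first and 8 moving second, so Player 2 prefers to move first.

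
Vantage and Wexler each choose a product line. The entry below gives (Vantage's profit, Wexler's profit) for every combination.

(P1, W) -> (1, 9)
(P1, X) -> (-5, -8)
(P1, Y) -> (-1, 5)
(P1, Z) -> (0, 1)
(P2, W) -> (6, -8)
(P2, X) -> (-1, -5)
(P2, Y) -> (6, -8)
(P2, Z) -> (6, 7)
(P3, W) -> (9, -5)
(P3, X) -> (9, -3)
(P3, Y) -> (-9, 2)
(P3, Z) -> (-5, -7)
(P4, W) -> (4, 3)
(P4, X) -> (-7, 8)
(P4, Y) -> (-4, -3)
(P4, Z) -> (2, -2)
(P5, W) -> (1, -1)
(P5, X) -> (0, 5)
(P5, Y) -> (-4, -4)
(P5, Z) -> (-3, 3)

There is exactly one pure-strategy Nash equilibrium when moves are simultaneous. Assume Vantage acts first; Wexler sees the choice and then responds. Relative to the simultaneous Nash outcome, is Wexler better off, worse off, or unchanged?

Backward induction with Vantage moving first.
- P1: Wexler compares 9, -8, 5, 1 and picks W; Vantage would get 1.
- P2: Wexler compares -8, -5, -8, 7 and picks Z; Vantage would get 6.
- P3: Wexler compares -5, -3, 2, -7 and picks Y; Vantage would get -9.
- P4: Wexler compares 3, 8, -3, -2 and picks X; Vantage would get -7.
- P5: Wexler compares -1, 5, -4, 3 and picks X; Vantage would get 0.
Maximizing over 1, 6, -9, -7, 0, Vantage chooses P2. Subgame-perfect outcome: (P2, Z) with payoffs (6, 7).
Under simultaneous play:
Vantage's best replies: W→P3; X→P3; Y→P2; Z→P2.
Wexler's best replies: P1→W; P2→Z; P3→Y; P4→X; P5→X.
Only (P2, Z) has each player best-responding; Nash payoffs (6, 7).
Wexler earns 7 sequentially versus 7 at the Nash outcome: unchanged.

unchanged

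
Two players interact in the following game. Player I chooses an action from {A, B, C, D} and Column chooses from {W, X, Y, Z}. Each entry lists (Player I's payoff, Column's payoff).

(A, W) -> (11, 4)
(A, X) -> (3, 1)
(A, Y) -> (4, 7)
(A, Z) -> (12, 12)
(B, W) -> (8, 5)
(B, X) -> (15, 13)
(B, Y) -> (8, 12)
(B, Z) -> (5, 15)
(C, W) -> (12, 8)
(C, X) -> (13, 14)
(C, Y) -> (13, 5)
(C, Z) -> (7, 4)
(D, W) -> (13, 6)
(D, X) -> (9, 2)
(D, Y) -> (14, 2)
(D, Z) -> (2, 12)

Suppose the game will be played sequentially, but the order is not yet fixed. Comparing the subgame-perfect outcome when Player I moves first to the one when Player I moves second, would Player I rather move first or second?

If Player I leads: Column's best replies are A→Z, B→Z, C→X, D→Z; Player I's induced payoffs 12, 5, 13, 2; outcome (C, X), payoffs (13, 14).
If Column leads: Player I's best replies are W→D, X→B, Y→D, Z→A; Column's induced payoffs 6, 13, 2, 12; outcome (B, X), payoffs (15, 13).
Player I gets 13 moving first and 15 moving second, so Player I prefers to move second.

second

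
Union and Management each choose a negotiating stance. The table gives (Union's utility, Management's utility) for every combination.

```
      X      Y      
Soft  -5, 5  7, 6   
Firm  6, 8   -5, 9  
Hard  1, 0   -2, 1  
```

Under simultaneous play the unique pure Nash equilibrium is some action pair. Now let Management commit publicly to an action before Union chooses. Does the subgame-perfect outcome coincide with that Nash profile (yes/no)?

Work backward from Union's decision.
- X: Union compares -5, 6, 1 and picks Firm; Management would get 8.
- Y: Union compares 7, -5, -2 and picks Soft; Management would get 6.
Among 8, 6, the best is 8 at X. Subgame-perfect outcome: (Firm, X) with payoffs (6, 8).
For the simultaneous game, intersect best replies.
Union's best replies: X→Firm; Y→Soft.
Management's best replies: Soft→Y; Firm→Y; Hard→Y.
Only (Soft, Y) has each player best-responding; Nash payoffs (7, 6).
Sequential outcome (Firm, X) differs from the Nash profile (Soft, Y).

no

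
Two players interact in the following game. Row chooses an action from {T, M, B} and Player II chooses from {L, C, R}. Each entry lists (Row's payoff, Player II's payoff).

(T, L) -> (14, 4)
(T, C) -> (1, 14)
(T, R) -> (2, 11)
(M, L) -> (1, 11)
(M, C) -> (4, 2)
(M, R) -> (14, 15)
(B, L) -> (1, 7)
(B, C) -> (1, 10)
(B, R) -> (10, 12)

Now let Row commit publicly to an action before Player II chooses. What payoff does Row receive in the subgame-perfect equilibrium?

14

Work backward from Player II's decision.
- T → Player II plays C (best of 4, 14, 11); Row gets 1.
- M → Player II plays R (best of 11, 2, 15); Row gets 14.
- B → Player II plays R (best of 7, 10, 12); Row gets 10.
Maximizing over 1, 14, 10, Row chooses M. Subgame-perfect outcome: (M, R) with payoffs (14, 15).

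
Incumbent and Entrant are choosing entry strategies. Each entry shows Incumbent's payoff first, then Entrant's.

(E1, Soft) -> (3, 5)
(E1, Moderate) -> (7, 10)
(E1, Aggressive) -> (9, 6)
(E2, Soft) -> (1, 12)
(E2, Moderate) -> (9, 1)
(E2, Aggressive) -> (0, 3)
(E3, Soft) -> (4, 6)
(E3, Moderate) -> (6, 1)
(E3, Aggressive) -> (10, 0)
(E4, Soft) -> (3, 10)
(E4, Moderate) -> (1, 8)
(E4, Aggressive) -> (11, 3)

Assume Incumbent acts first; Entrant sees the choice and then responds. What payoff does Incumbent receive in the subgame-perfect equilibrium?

7

Entrant best-responds to each possible Incumbent move:
- E1: BR = Moderate, leader payoff 7.
- E2: BR = Soft, leader payoff 1.
- E3: BR = Soft, leader payoff 4.
- E4: BR = Soft, leader payoff 3.
Among 7, 1, 4, 3, the best is 7 at E1. Subgame-perfect outcome: (E1, Moderate) with payoffs (7, 10).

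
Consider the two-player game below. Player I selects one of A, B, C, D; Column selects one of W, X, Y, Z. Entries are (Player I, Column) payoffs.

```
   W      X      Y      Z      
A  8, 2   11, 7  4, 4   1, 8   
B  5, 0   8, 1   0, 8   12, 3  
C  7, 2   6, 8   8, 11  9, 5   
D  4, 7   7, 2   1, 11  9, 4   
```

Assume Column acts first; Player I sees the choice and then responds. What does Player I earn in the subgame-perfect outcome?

8

Solve by backward induction (Column leads).
- W: BR = A, leader payoff 2.
- X: BR = A, leader payoff 7.
- Y: BR = C, leader payoff 11.
- Z: BR = B, leader payoff 3.
Maximizing over 2, 7, 11, 3, Column chooses Y. Subgame-perfect outcome: (C, Y) with payoffs (8, 11).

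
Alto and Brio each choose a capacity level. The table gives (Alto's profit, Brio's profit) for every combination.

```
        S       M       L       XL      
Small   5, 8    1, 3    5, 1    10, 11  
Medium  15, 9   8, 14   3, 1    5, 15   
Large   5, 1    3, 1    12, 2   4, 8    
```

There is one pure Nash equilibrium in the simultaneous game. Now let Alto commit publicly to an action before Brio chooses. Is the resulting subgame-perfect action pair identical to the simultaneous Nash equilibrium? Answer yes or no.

yes

Backward induction with Alto moving first.
- Small → Brio plays XL (best of 8, 3, 1, 11); Alto gets 10.
- Medium → Brio plays XL (best of 9, 14, 1, 15); Alto gets 5.
- Large → Brio plays XL (best of 1, 1, 2, 8); Alto gets 4.
Maximizing over 10, 5, 4, Alto chooses Small. Subgame-perfect outcome: (Small, XL) with payoffs (10, 11).
Under simultaneous play:
Alto's best replies: S→Medium; M→Medium; L→Large; XL→Small.
Brio's best replies: Small→XL; Medium→XL; Large→XL.
The unique mutual best reply is (Small, XL), giving (10, 11).
Sequential outcome (Small, XL) coincides with the Nash profile (Small, XL).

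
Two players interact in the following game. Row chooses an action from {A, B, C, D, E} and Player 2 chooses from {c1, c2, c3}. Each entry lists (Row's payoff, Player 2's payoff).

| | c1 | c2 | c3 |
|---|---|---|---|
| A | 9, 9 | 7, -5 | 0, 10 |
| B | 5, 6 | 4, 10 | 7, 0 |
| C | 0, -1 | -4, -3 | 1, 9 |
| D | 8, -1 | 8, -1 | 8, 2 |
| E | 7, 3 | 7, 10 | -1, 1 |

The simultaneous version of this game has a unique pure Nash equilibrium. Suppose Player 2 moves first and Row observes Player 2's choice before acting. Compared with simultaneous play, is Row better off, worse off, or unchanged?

better off

Backward induction with Player 2 moving first.
- c1: BR = A, leader payoff 9.
- c2: BR = D, leader payoff -1.
- c3: BR = D, leader payoff 2.
Player 2's induced payoffs are 9, -1, 2, so Player 2 commits to c1. Subgame-perfect outcome: (A, c1) with payoffs (9, 9).
For the simultaneous game, intersect best replies.
Row's best replies: c1→A; c2→D; c3→D.
Player 2's best replies: A→c3; B→c2; C→c3; D→c3; E→c2.
The unique mutual best reply is (D, c3), giving (8, 2).
Row earns 9 sequentially versus 8 at the Nash outcome: better off.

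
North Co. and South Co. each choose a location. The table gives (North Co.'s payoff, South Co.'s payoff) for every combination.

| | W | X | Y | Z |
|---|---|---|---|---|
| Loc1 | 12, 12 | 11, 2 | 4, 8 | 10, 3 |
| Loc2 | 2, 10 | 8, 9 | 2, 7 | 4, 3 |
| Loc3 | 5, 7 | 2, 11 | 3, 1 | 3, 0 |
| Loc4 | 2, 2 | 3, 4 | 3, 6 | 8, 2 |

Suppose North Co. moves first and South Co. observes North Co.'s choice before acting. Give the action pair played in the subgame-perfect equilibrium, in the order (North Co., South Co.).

Solve by backward induction (North Co. leads).
- Loc1: South Co. compares 12, 2, 8, 3 and picks W; North Co. would get 12.
- Loc2: South Co. compares 10, 9, 7, 3 and picks W; North Co. would get 2.
- Loc3: South Co. compares 7, 11, 1, 0 and picks X; North Co. would get 2.
- Loc4: South Co. compares 2, 4, 6, 2 and picks Y; North Co. would get 3.
Maximizing over 12, 2, 2, 3, North Co. chooses Loc1. Subgame-perfect outcome: (Loc1, W) with payoffs (12, 12).

(Loc1, W)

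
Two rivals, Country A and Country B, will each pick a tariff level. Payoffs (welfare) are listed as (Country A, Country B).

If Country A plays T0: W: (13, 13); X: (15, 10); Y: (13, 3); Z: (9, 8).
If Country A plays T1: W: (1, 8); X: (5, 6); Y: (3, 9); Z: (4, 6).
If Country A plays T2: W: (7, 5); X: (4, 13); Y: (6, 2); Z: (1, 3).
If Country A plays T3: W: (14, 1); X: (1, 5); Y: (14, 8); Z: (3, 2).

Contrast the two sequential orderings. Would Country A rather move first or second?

If Country A leads: Country B's best replies are T0→W, T1→Y, T2→X, T3→Y; Country A's induced payoffs 13, 3, 4, 14; outcome (T3, Y), payoffs (14, 8).
If Country B leads: Country A's best replies are W→T3, X→T0, Y→T3, Z→T0; Country B's induced payoffs 1, 10, 8, 8; outcome (T0, X), payoffs (15, 10).
Country A gets 14 moving first and 15 moving second, so Country A prefers to move second.

second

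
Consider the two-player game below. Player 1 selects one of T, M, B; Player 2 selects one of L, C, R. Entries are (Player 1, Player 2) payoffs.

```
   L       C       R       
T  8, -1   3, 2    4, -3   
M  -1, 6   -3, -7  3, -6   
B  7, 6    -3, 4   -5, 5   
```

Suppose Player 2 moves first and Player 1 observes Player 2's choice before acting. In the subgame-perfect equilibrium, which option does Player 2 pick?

Player 1 best-responds to each possible Player 2 move:
- L: Player 1 compares 8, -1, 7 and picks T; Player 2 would get -1.
- C: Player 1 compares 3, -3, -3 and picks T; Player 2 would get 2.
- R: Player 1 compares 4, 3, -5 and picks T; Player 2 would get -3.
Maximizing over -1, 2, -3, Player 2 chooses C. Subgame-perfect outcome: (T, C) with payoffs (3, 2).

C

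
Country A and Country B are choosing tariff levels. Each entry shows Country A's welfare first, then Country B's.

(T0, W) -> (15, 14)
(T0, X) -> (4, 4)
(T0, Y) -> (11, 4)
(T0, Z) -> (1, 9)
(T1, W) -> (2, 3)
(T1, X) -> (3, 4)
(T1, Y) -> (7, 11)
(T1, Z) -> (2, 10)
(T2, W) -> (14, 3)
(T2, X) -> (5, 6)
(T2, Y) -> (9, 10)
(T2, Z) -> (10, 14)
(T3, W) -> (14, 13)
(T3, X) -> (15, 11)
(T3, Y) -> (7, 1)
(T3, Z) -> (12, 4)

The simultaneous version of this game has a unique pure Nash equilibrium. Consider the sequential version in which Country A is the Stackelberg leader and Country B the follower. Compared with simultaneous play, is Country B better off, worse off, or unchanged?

unchanged

Work backward from Country B's decision.
- T0 → Country B plays W (best of 14, 4, 4, 9); Country A gets 15.
- T1 → Country B plays Y (best of 3, 4, 11, 10); Country A gets 7.
- T2 → Country B plays Z (best of 3, 6, 10, 14); Country A gets 10.
- T3 → Country B plays W (best of 13, 11, 1, 4); Country A gets 14.
Among 15, 7, 10, 14, the best is 15 at T0. Subgame-perfect outcome: (T0, W) with payoffs (15, 14).
Under simultaneous play:
Country A's best replies: W→T0; X→T3; Y→T0; Z→T3.
Country B's best replies: T0→W; T1→Y; T2→Z; T3→W.
Only (T0, W) has each player best-responding; Nash payoffs (15, 14).
Country B earns 14 sequentially versus 14 at the Nash outcome: unchanged.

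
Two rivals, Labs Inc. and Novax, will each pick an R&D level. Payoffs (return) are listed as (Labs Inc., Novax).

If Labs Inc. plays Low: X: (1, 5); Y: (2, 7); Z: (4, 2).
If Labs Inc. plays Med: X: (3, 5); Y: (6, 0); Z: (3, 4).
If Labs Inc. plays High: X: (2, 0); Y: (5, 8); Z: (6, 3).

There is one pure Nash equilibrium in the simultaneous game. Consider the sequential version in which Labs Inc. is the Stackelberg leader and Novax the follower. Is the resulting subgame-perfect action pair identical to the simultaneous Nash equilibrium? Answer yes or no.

Backward induction with Labs Inc. moving first.
- Low: Novax compares 5, 7, 2 and picks Y; Labs Inc. would get 2.
- Med: Novax compares 5, 0, 4 and picks X; Labs Inc. would get 3.
- High: Novax compares 0, 8, 3 and picks Y; Labs Inc. would get 5.
Labs Inc.'s induced payoffs are 2, 3, 5, so Labs Inc. commits to High. Subgame-perfect outcome: (High, Y) with payoffs (5, 8).
Now find the simultaneous Nash equilibrium.
Labs Inc.'s best replies: X→Med; Y→Med; Z→High.
Novax's best replies: Low→Y; Med→X; High→Y.
The unique mutual best reply is (Med, X), giving (3, 5).
Sequential outcome (High, Y) differs from the Nash profile (Med, X).

no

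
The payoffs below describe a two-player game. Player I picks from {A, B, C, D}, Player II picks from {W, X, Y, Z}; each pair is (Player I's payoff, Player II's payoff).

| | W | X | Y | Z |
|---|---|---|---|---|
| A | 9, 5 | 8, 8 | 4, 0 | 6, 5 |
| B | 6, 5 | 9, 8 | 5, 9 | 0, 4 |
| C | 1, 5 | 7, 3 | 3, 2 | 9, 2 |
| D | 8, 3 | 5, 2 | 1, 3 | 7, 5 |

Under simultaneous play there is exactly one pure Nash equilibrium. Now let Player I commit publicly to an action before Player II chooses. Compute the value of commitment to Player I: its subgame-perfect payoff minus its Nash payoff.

3

Solve by backward induction (Player I leads).
- A: Player II compares 5, 8, 0, 5 and picks X; Player I would get 8.
- B: Player II compares 5, 8, 9, 4 and picks Y; Player I would get 5.
- C: Player II compares 5, 3, 2, 2 and picks W; Player I would get 1.
- D: Player II compares 3, 2, 3, 5 and picks Z; Player I would get 7.
Among 8, 5, 1, 7, the best is 8 at A. Subgame-perfect outcome: (A, X) with payoffs (8, 8).
Now find the simultaneous Nash equilibrium.
Player I's best replies: W→A; X→B; Y→B; Z→C.
Player II's best replies: A→X; B→Y; C→W; D→Z.
Only (B, Y) has each player best-responding; Nash payoffs (5, 9).
Player I's commitment gain: 8 − 5 = 3.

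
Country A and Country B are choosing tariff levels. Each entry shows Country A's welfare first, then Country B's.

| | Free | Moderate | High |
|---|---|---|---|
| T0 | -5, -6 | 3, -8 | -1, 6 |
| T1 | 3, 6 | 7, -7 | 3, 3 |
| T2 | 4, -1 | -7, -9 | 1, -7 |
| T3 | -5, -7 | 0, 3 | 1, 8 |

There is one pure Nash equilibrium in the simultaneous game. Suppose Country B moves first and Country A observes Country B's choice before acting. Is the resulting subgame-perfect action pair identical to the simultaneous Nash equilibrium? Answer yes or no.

no

Solve by backward induction (Country B leads).
- Free: Country A compares -5, 3, 4, -5 and picks T2; Country B would get -1.
- Moderate: Country A compares 3, 7, -7, 0 and picks T1; Country B would get -7.
- High: Country A compares -1, 3, 1, 1 and picks T1; Country B would get 3.
Among -1, -7, 3, the best is 3 at High. Subgame-perfect outcome: (T1, High) with payoffs (3, 3).
For the simultaneous game, intersect best replies.
Country A's best replies: Free→T2; Moderate→T1; High→T1.
Country B's best replies: T0→High; T1→Free; T2→Free; T3→High.
The unique mutual best reply is (T2, Free), giving (4, -1).
Sequential outcome (T1, High) differs from the Nash profile (T2, Free).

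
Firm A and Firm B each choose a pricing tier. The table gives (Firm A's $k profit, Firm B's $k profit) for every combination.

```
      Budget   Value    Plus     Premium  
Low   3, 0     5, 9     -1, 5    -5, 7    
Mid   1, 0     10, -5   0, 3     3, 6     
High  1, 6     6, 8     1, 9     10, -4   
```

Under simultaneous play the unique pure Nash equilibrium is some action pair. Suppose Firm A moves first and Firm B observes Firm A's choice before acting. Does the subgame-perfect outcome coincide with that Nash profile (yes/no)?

no

Work backward from Firm B's decision.
- Low: Firm B compares 0, 9, 5, 7 and picks Value; Firm A would get 5.
- Mid: Firm B compares 0, -5, 3, 6 and picks Premium; Firm A would get 3.
- High: Firm B compares 6, 8, 9, -4 and picks Plus; Firm A would get 1.
Firm A's induced payoffs are 5, 3, 1, so Firm A commits to Low. Subgame-perfect outcome: (Low, Value) with payoffs (5, 9).
Under simultaneous play:
Firm A's best replies: Budget→Low; Value→Mid; Plus→High; Premium→High.
Firm B's best replies: Low→Value; Mid→Premium; High→Plus.
Only (High, Plus) has each player best-responding; Nash payoffs (1, 9).
Sequential outcome (Low, Value) differs from the Nash profile (High, Plus).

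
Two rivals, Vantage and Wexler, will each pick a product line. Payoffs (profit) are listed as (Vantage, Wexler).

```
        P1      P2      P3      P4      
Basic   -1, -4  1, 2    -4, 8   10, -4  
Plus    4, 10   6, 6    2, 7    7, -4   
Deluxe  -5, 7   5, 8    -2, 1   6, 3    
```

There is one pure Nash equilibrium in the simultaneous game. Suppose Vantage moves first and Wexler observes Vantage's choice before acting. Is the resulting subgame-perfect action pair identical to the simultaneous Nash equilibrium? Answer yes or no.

no

Solve by backward induction (Vantage leads).
- Basic → Wexler plays P3 (best of -4, 2, 8, -4); Vantage gets -4.
- Plus → Wexler plays P1 (best of 10, 6, 7, -4); Vantage gets 4.
- Deluxe → Wexler plays P2 (best of 7, 8, 1, 3); Vantage gets 5.
Among -4, 4, 5, the best is 5 at Deluxe. Subgame-perfect outcome: (Deluxe, P2) with payoffs (5, 8).
Under simultaneous play:
Vantage's best replies: P1→Plus; P2→Plus; P3→Plus; P4→Basic.
Wexler's best replies: Basic→P3; Plus→P1; Deluxe→P2.
Only (Plus, P1) has each player best-responding; Nash payoffs (4, 10).
Sequential outcome (Deluxe, P2) differs from the Nash profile (Plus, P1).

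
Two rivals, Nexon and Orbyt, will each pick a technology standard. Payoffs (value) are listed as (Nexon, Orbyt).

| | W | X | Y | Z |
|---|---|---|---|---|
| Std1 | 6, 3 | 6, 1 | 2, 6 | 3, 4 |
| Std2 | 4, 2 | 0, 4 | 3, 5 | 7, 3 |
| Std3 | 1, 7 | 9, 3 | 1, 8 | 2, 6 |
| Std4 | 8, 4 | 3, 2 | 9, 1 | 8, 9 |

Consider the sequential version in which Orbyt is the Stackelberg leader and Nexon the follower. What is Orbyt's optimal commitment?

Z

Solve by backward induction (Orbyt leads).
- W: BR = Std4, leader payoff 4.
- X: BR = Std3, leader payoff 3.
- Y: BR = Std4, leader payoff 1.
- Z: BR = Std4, leader payoff 9.
Orbyt's induced payoffs are 4, 3, 1, 9, so Orbyt commits to Z. Subgame-perfect outcome: (Std4, Z) with payoffs (8, 9).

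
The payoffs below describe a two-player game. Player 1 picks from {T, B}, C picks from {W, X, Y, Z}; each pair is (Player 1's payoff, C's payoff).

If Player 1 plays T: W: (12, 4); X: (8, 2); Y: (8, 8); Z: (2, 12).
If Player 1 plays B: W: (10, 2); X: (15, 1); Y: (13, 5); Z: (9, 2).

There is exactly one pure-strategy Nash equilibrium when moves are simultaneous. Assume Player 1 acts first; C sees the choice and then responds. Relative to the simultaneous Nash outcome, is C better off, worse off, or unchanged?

Backward induction with Player 1 moving first.
- T → C plays Z (best of 4, 2, 8, 12); Player 1 gets 2.
- B → C plays Y (best of 2, 1, 5, 2); Player 1 gets 13.
Player 1's induced payoffs are 2, 13, so Player 1 commits to B. Subgame-perfect outcome: (B, Y) with payoffs (13, 5).
For the simultaneous game, intersect best replies.
Player 1's best replies: W→T; X→B; Y→B; Z→B.
C's best replies: T→Z; B→Y.
The unique mutual best reply is (B, Y), giving (13, 5).
C earns 5 sequentially versus 5 at the Nash outcome: unchanged.

unchanged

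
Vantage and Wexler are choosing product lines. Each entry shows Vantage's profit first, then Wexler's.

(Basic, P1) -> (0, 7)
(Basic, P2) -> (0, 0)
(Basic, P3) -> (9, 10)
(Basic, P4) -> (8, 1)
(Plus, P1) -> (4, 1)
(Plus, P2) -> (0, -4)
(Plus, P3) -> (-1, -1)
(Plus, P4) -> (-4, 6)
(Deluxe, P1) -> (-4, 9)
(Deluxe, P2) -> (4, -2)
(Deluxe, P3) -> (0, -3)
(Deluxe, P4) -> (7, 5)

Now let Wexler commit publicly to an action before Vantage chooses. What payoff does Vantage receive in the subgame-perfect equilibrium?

9

Work backward from Vantage's decision.
- P1 → Vantage plays Plus (best of 0, 4, -4); Wexler gets 1.
- P2 → Vantage plays Deluxe (best of 0, 0, 4); Wexler gets -2.
- P3 → Vantage plays Basic (best of 9, -1, 0); Wexler gets 10.
- P4 → Vantage plays Basic (best of 8, -4, 7); Wexler gets 1.
Maximizing over 1, -2, 10, 1, Wexler chooses P3. Subgame-perfect outcome: (Basic, P3) with payoffs (9, 10).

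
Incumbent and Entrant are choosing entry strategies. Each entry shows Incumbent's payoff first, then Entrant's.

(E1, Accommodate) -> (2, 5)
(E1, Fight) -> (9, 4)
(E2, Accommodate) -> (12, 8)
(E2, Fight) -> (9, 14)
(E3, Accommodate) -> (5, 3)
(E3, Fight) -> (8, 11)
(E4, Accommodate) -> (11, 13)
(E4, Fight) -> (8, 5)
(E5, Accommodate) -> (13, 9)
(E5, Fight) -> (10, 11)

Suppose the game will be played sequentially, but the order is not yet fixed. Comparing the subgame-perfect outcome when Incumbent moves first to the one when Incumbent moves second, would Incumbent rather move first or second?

first

If Incumbent leads: Entrant's best replies are E1→Accommodate, E2→Fight, E3→Fight, E4→Accommodate, E5→Fight; Incumbent's induced payoffs 2, 9, 8, 11, 10; outcome (E4, Accommodate), payoffs (11, 13).
If Entrant leads: Incumbent's best replies are Accommodate→E5, Fight→E5; Entrant's induced payoffs 9, 11; outcome (E5, Fight), payoffs (10, 11).
Incumbent gets 11 moving first and 10 moving second, so Incumbent prefers to move first.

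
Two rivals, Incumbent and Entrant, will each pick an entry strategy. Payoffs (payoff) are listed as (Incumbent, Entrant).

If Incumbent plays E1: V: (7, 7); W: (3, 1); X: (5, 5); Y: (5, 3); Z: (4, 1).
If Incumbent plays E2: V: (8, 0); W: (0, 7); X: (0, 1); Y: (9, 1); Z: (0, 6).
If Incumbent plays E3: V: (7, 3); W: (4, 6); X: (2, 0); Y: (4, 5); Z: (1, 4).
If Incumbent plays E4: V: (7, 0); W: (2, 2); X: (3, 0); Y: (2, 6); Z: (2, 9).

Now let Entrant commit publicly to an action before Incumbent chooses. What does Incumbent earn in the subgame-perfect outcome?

Incumbent best-responds to each possible Entrant move:
- V: BR = E2, leader payoff 0.
- W: BR = E3, leader payoff 6.
- X: BR = E1, leader payoff 5.
- Y: BR = E2, leader payoff 1.
- Z: BR = E1, leader payoff 1.
Among 0, 6, 5, 1, 1, the best is 6 at W. Subgame-perfect outcome: (E3, W) with payoffs (4, 6).

4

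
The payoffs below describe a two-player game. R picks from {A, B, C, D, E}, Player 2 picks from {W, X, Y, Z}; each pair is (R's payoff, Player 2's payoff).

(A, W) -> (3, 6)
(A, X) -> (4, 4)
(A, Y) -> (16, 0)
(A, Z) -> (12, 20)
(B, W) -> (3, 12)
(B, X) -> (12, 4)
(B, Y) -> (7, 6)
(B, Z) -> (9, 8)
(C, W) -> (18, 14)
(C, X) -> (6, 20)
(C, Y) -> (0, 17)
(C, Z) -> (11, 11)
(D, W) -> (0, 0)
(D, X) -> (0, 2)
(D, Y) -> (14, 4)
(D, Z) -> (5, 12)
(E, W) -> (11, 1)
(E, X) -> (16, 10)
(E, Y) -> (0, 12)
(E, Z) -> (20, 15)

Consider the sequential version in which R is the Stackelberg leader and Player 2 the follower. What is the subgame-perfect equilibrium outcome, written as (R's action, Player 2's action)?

Work backward from Player 2's decision.
- A: Player 2 compares 6, 4, 0, 20 and picks Z; R would get 12.
- B: Player 2 compares 12, 4, 6, 8 and picks W; R would get 3.
- C: Player 2 compares 14, 20, 17, 11 and picks X; R would get 6.
- D: Player 2 compares 0, 2, 4, 12 and picks Z; R would get 5.
- E: Player 2 compares 1, 10, 12, 15 and picks Z; R would get 20.
Maximizing over 12, 3, 6, 5, 20, R chooses E. Subgame-perfect outcome: (E, Z) with payoffs (20, 15).

(E, Z)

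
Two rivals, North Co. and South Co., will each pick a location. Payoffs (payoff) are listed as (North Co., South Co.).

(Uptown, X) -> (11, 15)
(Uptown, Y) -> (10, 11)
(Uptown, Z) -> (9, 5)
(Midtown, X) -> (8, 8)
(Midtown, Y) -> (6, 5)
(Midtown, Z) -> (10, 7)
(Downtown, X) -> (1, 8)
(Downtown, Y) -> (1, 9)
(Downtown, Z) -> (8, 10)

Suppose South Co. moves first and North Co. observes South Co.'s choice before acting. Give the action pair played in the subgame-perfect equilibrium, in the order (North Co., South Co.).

(Uptown, X)

Work backward from North Co.'s decision.
- X: North Co. compares 11, 8, 1 and picks Uptown; South Co. would get 15.
- Y: North Co. compares 10, 6, 1 and picks Uptown; South Co. would get 11.
- Z: North Co. compares 9, 10, 8 and picks Midtown; South Co. would get 7.
Among 15, 11, 7, the best is 15 at X. Subgame-perfect outcome: (Uptown, X) with payoffs (11, 15).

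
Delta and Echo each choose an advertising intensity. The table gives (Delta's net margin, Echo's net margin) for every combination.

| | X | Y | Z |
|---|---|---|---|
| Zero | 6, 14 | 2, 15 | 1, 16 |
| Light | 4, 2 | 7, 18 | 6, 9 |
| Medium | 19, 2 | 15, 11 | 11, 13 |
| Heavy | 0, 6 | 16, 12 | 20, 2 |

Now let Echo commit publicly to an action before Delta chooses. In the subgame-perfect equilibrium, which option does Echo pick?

Work backward from Delta's decision.
- X: Delta compares 6, 4, 19, 0 and picks Medium; Echo would get 2.
- Y: Delta compares 2, 7, 15, 16 and picks Heavy; Echo would get 12.
- Z: Delta compares 1, 6, 11, 20 and picks Heavy; Echo would get 2.
Maximizing over 2, 12, 2, Echo chooses Y. Subgame-perfect outcome: (Heavy, Y) with payoffs (16, 12).

Y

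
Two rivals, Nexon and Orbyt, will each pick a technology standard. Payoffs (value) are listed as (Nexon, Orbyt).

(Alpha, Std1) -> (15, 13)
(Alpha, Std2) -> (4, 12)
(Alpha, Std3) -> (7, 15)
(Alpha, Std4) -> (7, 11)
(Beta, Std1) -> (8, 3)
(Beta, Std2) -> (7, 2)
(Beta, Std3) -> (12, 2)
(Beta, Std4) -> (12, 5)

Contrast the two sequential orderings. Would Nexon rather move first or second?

If Nexon leads: Orbyt's best replies are Alpha→Std3, Beta→Std4; Nexon's induced payoffs 7, 12; outcome (Beta, Std4), payoffs (12, 5).
If Orbyt leads: Nexon's best replies are Std1→Alpha, Std2→Beta, Std3→Beta, Std4→Beta; Orbyt's induced payoffs 13, 2, 2, 5; outcome (Alpha, Std1), payoffs (15, 13).
Nexon gets 12 moving first and 15 moving second, so Nexon prefers to move second.

second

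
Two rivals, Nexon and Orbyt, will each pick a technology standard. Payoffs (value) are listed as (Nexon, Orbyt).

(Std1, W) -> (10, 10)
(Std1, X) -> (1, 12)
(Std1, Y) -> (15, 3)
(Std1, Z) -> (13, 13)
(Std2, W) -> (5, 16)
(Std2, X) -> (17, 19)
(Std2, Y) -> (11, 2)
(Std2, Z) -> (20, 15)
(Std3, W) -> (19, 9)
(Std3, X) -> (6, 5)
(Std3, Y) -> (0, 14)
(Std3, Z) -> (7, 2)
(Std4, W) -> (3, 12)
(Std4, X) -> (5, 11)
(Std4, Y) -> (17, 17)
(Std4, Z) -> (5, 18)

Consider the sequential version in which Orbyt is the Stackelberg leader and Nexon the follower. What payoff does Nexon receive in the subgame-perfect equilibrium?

17

Nexon best-responds to each possible Orbyt move:
- W: BR = Std3, leader payoff 9.
- X: BR = Std2, leader payoff 19.
- Y: BR = Std4, leader payoff 17.
- Z: BR = Std2, leader payoff 15.
Orbyt's induced payoffs are 9, 19, 17, 15, so Orbyt commits to X. Subgame-perfect outcome: (Std2, X) with payoffs (17, 19).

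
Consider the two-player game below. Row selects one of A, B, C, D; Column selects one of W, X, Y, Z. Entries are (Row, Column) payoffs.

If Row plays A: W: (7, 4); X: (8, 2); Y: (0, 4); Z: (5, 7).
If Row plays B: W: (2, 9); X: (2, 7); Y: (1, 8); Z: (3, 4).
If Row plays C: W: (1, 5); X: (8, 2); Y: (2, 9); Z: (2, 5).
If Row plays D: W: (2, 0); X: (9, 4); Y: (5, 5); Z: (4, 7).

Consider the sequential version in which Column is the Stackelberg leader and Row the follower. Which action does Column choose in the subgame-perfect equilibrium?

Row best-responds to each possible Column move:
- W: BR = A, leader payoff 4.
- X: BR = D, leader payoff 4.
- Y: BR = D, leader payoff 5.
- Z: BR = A, leader payoff 7.
Maximizing over 4, 4, 5, 7, Column chooses Z. Subgame-perfect outcome: (A, Z) with payoffs (5, 7).

Z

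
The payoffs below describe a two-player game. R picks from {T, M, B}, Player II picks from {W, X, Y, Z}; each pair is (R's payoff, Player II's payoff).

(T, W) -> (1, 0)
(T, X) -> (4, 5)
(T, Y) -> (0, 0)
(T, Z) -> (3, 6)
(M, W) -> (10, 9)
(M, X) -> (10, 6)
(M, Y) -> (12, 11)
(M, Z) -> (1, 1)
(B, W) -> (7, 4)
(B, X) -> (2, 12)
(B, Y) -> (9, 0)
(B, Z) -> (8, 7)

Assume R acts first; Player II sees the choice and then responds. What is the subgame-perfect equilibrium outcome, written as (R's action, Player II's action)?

Player II best-responds to each possible R move:
- T: BR = Z, leader payoff 3.
- M: BR = Y, leader payoff 12.
- B: BR = X, leader payoff 2.
Among 3, 12, 2, the best is 12 at M. Subgame-perfect outcome: (M, Y) with payoffs (12, 11).

(M, Y)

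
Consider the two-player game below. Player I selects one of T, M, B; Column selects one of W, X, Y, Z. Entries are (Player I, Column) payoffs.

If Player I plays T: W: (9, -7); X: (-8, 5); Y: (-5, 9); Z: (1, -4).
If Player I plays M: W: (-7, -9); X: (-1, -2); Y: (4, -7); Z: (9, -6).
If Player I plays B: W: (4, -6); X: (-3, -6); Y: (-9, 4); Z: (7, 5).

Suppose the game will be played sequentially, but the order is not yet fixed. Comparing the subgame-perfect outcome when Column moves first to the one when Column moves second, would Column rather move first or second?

If Player I leads: Column's best replies are T→Y, M→X, B→Z; Player I's induced payoffs -5, -1, 7; outcome (B, Z), payoffs (7, 5).
If Column leads: Player I's best replies are W→T, X→M, Y→M, Z→M; Column's induced payoffs -7, -2, -7, -6; outcome (M, X), payoffs (-1, -2).
Column gets -2 moving first and 5 moving second, so Column prefers to move second.

second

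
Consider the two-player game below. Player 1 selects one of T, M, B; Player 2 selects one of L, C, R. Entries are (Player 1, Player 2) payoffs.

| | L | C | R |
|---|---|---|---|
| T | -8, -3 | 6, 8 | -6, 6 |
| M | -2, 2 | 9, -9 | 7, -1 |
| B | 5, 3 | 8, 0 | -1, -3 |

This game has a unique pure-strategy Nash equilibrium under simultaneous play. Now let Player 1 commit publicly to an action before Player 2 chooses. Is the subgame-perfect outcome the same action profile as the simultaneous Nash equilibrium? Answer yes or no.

no

Backward induction with Player 1 moving first.
- T → Player 2 plays C (best of -3, 8, 6); Player 1 gets 6.
- M → Player 2 plays L (best of 2, -9, -1); Player 1 gets -2.
- B → Player 2 plays L (best of 3, 0, -3); Player 1 gets 5.
Maximizing over 6, -2, 5, Player 1 chooses T. Subgame-perfect outcome: (T, C) with payoffs (6, 8).
Under simultaneous play:
Player 1's best replies: L→B; C→M; R→M.
Player 2's best replies: T→C; M→L; B→L.
The unique mutual best reply is (B, L), giving (5, 3).
Sequential outcome (T, C) differs from the Nash profile (B, L).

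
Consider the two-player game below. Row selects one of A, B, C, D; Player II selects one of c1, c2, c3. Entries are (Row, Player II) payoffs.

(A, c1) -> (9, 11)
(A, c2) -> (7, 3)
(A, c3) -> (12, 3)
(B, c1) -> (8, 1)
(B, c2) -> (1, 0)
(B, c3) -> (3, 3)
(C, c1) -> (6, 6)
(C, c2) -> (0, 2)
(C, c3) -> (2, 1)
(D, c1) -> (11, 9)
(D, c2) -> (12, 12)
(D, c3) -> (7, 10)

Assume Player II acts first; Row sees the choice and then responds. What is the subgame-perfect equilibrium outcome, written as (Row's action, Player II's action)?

(D, c2)

Solve by backward induction (Player II leads).
- c1: BR = D, leader payoff 9.
- c2: BR = D, leader payoff 12.
- c3: BR = A, leader payoff 3.
Player II's induced payoffs are 9, 12, 3, so Player II commits to c2. Subgame-perfect outcome: (D, c2) with payoffs (12, 12).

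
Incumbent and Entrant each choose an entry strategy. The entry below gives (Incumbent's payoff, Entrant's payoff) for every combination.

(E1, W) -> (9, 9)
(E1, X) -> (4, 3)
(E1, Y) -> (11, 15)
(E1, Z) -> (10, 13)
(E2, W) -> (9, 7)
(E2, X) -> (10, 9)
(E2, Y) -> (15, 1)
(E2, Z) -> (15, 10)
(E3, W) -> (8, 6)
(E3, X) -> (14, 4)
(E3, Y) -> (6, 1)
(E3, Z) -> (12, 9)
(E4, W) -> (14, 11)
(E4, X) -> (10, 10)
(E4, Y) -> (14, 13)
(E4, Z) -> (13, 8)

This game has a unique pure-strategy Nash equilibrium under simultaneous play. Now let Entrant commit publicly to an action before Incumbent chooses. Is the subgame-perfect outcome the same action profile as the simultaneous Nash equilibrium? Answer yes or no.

Work backward from Incumbent's decision.
- W: BR = E4, leader payoff 11.
- X: BR = E3, leader payoff 4.
- Y: BR = E2, leader payoff 1.
- Z: BR = E2, leader payoff 10.
Among 11, 4, 1, 10, the best is 11 at W. Subgame-perfect outcome: (E4, W) with payoffs (14, 11).
Now find the simultaneous Nash equilibrium.
Incumbent's best replies: W→E4; X→E3; Y→E2; Z→E2.
Entrant's best replies: E1→Y; E2→Z; E3→Z; E4→Y.
Only (E2, Z) has each player best-responding; Nash payoffs (15, 10).
Sequential outcome (E4, W) differs from the Nash profile (E2, Z).

no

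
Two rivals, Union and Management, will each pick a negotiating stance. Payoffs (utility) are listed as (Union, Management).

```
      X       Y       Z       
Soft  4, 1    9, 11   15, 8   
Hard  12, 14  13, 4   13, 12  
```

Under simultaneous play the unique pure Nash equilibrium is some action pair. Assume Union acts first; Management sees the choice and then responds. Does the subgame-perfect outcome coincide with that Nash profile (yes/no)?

yes

Management best-responds to each possible Union move:
- Soft: BR = Y, leader payoff 9.
- Hard: BR = X, leader payoff 12.
Among 9, 12, the best is 12 at Hard. Subgame-perfect outcome: (Hard, X) with payoffs (12, 14).
For the simultaneous game, intersect best replies.
Union's best replies: X→Hard; Y→Hard; Z→Soft.
Management's best replies: Soft→Y; Hard→X.
Only (Hard, X) has each player best-responding; Nash payoffs (12, 14).
Sequential outcome (Hard, X) coincides with the Nash profile (Hard, X).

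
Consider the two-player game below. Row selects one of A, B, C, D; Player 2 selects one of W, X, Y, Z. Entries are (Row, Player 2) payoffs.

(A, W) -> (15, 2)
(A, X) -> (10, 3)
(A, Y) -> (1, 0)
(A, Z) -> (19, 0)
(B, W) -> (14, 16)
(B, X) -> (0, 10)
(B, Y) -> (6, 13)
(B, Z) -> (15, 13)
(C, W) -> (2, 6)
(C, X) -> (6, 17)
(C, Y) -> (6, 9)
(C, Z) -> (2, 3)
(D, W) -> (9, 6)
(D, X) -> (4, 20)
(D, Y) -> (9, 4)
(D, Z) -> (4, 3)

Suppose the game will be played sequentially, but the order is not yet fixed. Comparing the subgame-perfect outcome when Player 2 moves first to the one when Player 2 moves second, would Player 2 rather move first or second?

If Row leads: Player 2's best replies are A→X, B→W, C→X, D→X; Row's induced payoffs 10, 14, 6, 4; outcome (B, W), payoffs (14, 16).
If Player 2 leads: Row's best replies are W→A, X→A, Y→D, Z→A; Player 2's induced payoffs 2, 3, 4, 0; outcome (D, Y), payoffs (9, 4).
Player 2 gets 4 moving first and 16 moving second, so Player 2 prefers to move second.

second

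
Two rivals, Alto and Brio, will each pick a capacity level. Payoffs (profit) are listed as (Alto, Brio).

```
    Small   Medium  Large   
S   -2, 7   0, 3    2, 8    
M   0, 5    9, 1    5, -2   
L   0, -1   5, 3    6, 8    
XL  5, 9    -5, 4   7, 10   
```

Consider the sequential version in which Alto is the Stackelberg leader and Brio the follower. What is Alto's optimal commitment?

Brio best-responds to each possible Alto move:
- S: Brio compares 7, 3, 8 and picks Large; Alto would get 2.
- M: Brio compares 5, 1, -2 and picks Small; Alto would get 0.
- L: Brio compares -1, 3, 8 and picks Large; Alto would get 6.
- XL: Brio compares 9, 4, 10 and picks Large; Alto would get 7.
Maximizing over 2, 0, 6, 7, Alto chooses XL. Subgame-perfect outcome: (XL, Large) with payoffs (7, 10).

XL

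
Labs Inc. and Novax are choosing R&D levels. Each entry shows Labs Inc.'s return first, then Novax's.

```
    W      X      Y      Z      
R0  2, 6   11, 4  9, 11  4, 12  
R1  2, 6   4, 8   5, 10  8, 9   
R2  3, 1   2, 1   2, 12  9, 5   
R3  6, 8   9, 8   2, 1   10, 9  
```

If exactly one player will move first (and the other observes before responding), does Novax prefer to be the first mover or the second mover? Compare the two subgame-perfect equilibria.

first

If Labs Inc. leads: Novax's best replies are R0→Z, R1→Y, R2→Y, R3→Z; Labs Inc.'s induced payoffs 4, 5, 2, 10; outcome (R3, Z), payoffs (10, 9).
If Novax leads: Labs Inc.'s best replies are W→R3, X→R0, Y→R0, Z→R3; Novax's induced payoffs 8, 4, 11, 9; outcome (R0, Y), payoffs (9, 11).
Novax gets 11 moving first and 9 moving second, so Novax prefers to move first.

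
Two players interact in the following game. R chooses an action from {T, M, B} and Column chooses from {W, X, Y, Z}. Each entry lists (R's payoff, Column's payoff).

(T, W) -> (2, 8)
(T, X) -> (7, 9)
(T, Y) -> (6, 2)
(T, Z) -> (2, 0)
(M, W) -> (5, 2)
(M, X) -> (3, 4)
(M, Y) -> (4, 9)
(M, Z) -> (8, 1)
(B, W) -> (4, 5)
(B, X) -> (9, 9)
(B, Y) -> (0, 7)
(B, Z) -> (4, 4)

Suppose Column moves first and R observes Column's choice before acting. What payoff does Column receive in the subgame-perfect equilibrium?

9

Solve by backward induction (Column leads).
- W → R plays M (best of 2, 5, 4); Column gets 2.
- X → R plays B (best of 7, 3, 9); Column gets 9.
- Y → R plays T (best of 6, 4, 0); Column gets 2.
- Z → R plays M (best of 2, 8, 4); Column gets 1.
Among 2, 9, 2, 1, the best is 9 at X. Subgame-perfect outcome: (B, X) with payoffs (9, 9).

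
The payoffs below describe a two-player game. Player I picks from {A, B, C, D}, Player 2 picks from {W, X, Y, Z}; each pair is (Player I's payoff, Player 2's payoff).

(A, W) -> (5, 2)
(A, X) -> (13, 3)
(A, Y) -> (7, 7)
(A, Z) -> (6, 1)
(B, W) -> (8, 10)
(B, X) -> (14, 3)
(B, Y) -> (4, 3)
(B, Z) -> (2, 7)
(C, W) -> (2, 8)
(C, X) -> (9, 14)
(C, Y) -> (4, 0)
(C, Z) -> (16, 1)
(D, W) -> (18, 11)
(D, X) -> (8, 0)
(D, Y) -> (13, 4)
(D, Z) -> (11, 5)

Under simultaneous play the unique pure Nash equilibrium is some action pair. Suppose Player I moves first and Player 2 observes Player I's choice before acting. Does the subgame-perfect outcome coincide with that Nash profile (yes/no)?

Solve by backward induction (Player I leads).
- A: BR = Y, leader payoff 7.
- B: BR = W, leader payoff 8.
- C: BR = X, leader payoff 9.
- D: BR = W, leader payoff 18.
Among 7, 8, 9, 18, the best is 18 at D. Subgame-perfect outcome: (D, W) with payoffs (18, 11).
Now find the simultaneous Nash equilibrium.
Player I's best replies: W→D; X→B; Y→D; Z→C.
Player 2's best replies: A→Y; B→W; C→X; D→W.
The unique mutual best reply is (D, W), giving (18, 11).
Sequential outcome (D, W) coincides with the Nash profile (D, W).

yes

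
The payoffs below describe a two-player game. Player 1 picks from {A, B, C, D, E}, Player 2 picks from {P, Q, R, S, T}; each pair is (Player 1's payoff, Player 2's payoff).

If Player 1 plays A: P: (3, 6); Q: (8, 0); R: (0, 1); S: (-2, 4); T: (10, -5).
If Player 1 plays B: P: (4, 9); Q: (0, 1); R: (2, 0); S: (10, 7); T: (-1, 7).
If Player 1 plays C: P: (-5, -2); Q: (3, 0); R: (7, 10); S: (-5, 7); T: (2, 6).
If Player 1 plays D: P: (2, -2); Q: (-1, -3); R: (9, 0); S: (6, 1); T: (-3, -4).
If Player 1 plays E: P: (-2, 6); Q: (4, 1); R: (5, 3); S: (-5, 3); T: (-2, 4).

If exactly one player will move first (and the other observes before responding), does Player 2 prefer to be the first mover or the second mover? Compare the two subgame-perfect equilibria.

If Player 1 leads: Player 2's best replies are A→P, B→P, C→R, D→S, E→P; Player 1's induced payoffs 3, 4, 7, 6, -2; outcome (C, R), payoffs (7, 10).
If Player 2 leads: Player 1's best replies are P→B, Q→A, R→D, S→B, T→A; Player 2's induced payoffs 9, 0, 0, 7, -5; outcome (B, P), payoffs (4, 9).
Player 2 gets 9 moving first and 10 moving second, so Player 2 prefers to move second.

second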